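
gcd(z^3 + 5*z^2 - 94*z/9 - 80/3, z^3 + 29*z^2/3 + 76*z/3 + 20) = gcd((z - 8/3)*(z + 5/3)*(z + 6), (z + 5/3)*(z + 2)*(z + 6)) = z^2 + 23*z/3 + 10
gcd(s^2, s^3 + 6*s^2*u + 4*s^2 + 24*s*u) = s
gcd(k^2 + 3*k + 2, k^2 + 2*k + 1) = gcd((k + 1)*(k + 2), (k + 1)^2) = k + 1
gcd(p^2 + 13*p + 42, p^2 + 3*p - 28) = p + 7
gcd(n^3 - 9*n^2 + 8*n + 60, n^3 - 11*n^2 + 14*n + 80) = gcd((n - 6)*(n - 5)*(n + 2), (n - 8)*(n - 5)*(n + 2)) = n^2 - 3*n - 10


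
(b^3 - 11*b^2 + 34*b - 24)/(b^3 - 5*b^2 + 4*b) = (b - 6)/b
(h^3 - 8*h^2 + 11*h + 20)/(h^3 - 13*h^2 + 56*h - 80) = (h + 1)/(h - 4)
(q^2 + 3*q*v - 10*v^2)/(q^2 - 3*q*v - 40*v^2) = (q - 2*v)/(q - 8*v)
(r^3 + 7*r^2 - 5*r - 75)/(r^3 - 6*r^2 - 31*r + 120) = (r + 5)/(r - 8)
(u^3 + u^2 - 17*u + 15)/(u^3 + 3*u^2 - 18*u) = (u^2 + 4*u - 5)/(u*(u + 6))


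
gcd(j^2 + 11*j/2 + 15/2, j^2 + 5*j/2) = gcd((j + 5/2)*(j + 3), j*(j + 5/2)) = j + 5/2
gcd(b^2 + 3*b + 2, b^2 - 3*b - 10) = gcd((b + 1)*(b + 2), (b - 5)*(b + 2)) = b + 2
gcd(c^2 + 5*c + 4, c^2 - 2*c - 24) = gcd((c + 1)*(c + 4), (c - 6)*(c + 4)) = c + 4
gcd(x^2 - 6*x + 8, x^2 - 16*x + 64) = 1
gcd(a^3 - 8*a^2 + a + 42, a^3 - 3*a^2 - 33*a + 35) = a - 7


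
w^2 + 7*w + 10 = (w + 2)*(w + 5)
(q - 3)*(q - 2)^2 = q^3 - 7*q^2 + 16*q - 12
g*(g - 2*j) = g^2 - 2*g*j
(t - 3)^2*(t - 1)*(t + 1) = t^4 - 6*t^3 + 8*t^2 + 6*t - 9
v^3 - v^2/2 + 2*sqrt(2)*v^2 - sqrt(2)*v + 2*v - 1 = (v - 1/2)*(v + sqrt(2))^2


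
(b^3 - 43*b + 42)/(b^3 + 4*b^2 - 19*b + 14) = (b - 6)/(b - 2)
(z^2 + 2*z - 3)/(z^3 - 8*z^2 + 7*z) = (z + 3)/(z*(z - 7))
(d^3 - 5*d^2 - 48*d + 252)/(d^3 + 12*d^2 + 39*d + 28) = (d^2 - 12*d + 36)/(d^2 + 5*d + 4)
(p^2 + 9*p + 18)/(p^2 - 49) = (p^2 + 9*p + 18)/(p^2 - 49)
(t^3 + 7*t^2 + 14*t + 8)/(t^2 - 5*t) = (t^3 + 7*t^2 + 14*t + 8)/(t*(t - 5))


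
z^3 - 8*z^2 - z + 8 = (z - 8)*(z - 1)*(z + 1)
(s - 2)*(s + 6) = s^2 + 4*s - 12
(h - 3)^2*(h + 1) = h^3 - 5*h^2 + 3*h + 9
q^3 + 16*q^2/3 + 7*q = q*(q + 7/3)*(q + 3)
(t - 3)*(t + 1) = t^2 - 2*t - 3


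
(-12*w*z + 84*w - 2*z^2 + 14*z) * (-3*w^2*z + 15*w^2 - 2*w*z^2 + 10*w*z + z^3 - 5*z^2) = 36*w^3*z^2 - 432*w^3*z + 1260*w^3 + 30*w^2*z^3 - 360*w^2*z^2 + 1050*w^2*z - 8*w*z^4 + 96*w*z^3 - 280*w*z^2 - 2*z^5 + 24*z^4 - 70*z^3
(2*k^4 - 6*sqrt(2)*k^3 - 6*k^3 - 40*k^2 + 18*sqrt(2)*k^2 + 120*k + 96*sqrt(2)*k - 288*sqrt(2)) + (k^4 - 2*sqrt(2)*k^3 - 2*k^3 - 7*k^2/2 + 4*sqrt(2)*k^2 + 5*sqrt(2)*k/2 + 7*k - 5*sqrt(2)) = 3*k^4 - 8*sqrt(2)*k^3 - 8*k^3 - 87*k^2/2 + 22*sqrt(2)*k^2 + 127*k + 197*sqrt(2)*k/2 - 293*sqrt(2)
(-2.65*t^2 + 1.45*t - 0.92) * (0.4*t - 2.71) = -1.06*t^3 + 7.7615*t^2 - 4.2975*t + 2.4932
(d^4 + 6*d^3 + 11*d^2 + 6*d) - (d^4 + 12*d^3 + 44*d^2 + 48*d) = -6*d^3 - 33*d^2 - 42*d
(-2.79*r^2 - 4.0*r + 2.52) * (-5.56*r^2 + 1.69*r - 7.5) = 15.5124*r^4 + 17.5249*r^3 + 0.1538*r^2 + 34.2588*r - 18.9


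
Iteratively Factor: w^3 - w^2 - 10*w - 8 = (w + 2)*(w^2 - 3*w - 4) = (w + 1)*(w + 2)*(w - 4)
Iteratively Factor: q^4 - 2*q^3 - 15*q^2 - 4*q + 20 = (q - 1)*(q^3 - q^2 - 16*q - 20) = (q - 1)*(q + 2)*(q^2 - 3*q - 10) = (q - 5)*(q - 1)*(q + 2)*(q + 2)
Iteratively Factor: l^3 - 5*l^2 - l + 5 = (l + 1)*(l^2 - 6*l + 5) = (l - 5)*(l + 1)*(l - 1)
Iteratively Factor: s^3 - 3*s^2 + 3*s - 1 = (s - 1)*(s^2 - 2*s + 1) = (s - 1)^2*(s - 1)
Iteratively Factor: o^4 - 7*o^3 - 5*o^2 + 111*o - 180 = (o - 3)*(o^3 - 4*o^2 - 17*o + 60) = (o - 3)^2*(o^2 - o - 20) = (o - 5)*(o - 3)^2*(o + 4)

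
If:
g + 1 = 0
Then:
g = -1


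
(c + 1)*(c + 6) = c^2 + 7*c + 6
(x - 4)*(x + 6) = x^2 + 2*x - 24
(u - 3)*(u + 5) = u^2 + 2*u - 15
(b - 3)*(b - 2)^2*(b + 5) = b^4 - 2*b^3 - 19*b^2 + 68*b - 60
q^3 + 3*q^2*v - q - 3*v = (q - 1)*(q + 1)*(q + 3*v)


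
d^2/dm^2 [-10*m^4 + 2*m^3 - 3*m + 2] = 12*m*(1 - 10*m)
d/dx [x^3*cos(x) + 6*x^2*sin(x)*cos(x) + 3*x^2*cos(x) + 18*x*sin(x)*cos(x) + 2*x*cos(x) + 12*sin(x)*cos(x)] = -x^3*sin(x) + 6*x^2*cos(2*x) + 3*sqrt(2)*x^2*cos(x + pi/4) - 2*x*sin(x) + 6*x*sin(2*x) + 6*x*cos(x) + 18*x*cos(2*x) + 9*sin(2*x) + 2*cos(x) + 12*cos(2*x)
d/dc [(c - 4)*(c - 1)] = 2*c - 5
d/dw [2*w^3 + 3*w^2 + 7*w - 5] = 6*w^2 + 6*w + 7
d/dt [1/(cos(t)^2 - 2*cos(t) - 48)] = 2*(cos(t) - 1)*sin(t)/(sin(t)^2 + 2*cos(t) + 47)^2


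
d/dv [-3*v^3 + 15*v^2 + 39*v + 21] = -9*v^2 + 30*v + 39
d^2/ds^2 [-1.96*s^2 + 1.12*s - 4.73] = -3.92000000000000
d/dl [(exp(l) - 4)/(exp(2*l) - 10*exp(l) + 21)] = (-2*(exp(l) - 5)*(exp(l) - 4) + exp(2*l) - 10*exp(l) + 21)*exp(l)/(exp(2*l) - 10*exp(l) + 21)^2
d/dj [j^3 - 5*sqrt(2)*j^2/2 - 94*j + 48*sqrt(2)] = 3*j^2 - 5*sqrt(2)*j - 94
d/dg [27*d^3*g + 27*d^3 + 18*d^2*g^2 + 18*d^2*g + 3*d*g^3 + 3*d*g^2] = 3*d*(9*d^2 + 12*d*g + 6*d + 3*g^2 + 2*g)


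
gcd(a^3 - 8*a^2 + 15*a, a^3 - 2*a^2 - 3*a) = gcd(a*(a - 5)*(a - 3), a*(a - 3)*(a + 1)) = a^2 - 3*a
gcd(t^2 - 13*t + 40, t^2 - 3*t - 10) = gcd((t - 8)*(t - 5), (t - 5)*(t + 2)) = t - 5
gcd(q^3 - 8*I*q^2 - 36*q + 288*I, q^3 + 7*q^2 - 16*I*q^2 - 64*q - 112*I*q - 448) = q - 8*I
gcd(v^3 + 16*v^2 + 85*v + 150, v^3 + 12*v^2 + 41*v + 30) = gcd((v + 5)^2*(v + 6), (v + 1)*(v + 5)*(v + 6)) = v^2 + 11*v + 30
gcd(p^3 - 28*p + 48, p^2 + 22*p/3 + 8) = p + 6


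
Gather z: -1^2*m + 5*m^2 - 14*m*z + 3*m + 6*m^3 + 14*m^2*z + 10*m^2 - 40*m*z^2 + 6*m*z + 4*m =6*m^3 + 15*m^2 - 40*m*z^2 + 6*m + z*(14*m^2 - 8*m)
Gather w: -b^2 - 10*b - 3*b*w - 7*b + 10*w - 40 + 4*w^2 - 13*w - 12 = -b^2 - 17*b + 4*w^2 + w*(-3*b - 3) - 52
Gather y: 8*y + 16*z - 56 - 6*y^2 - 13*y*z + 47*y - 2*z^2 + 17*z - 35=-6*y^2 + y*(55 - 13*z) - 2*z^2 + 33*z - 91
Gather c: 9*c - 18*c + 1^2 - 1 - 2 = -9*c - 2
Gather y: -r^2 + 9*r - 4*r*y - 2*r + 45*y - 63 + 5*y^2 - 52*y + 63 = -r^2 + 7*r + 5*y^2 + y*(-4*r - 7)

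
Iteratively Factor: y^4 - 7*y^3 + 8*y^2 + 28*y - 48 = (y - 3)*(y^3 - 4*y^2 - 4*y + 16) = (y - 3)*(y + 2)*(y^2 - 6*y + 8) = (y - 3)*(y - 2)*(y + 2)*(y - 4)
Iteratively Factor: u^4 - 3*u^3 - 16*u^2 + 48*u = (u + 4)*(u^3 - 7*u^2 + 12*u) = (u - 4)*(u + 4)*(u^2 - 3*u) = (u - 4)*(u - 3)*(u + 4)*(u)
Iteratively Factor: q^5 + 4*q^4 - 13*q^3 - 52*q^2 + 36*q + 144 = (q - 3)*(q^4 + 7*q^3 + 8*q^2 - 28*q - 48) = (q - 3)*(q + 4)*(q^3 + 3*q^2 - 4*q - 12) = (q - 3)*(q + 3)*(q + 4)*(q^2 - 4) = (q - 3)*(q - 2)*(q + 3)*(q + 4)*(q + 2)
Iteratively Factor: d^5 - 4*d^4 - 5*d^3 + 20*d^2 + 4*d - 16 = (d - 1)*(d^4 - 3*d^3 - 8*d^2 + 12*d + 16) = (d - 1)*(d + 1)*(d^3 - 4*d^2 - 4*d + 16) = (d - 1)*(d + 1)*(d + 2)*(d^2 - 6*d + 8) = (d - 4)*(d - 1)*(d + 1)*(d + 2)*(d - 2)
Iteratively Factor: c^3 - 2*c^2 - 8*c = (c + 2)*(c^2 - 4*c) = (c - 4)*(c + 2)*(c)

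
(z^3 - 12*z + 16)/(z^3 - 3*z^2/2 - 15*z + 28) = 2*(z - 2)/(2*z - 7)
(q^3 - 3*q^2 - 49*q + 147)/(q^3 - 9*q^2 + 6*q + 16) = (q^3 - 3*q^2 - 49*q + 147)/(q^3 - 9*q^2 + 6*q + 16)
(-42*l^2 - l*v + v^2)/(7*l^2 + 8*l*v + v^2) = (-42*l^2 - l*v + v^2)/(7*l^2 + 8*l*v + v^2)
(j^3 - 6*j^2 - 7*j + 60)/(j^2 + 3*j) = j - 9 + 20/j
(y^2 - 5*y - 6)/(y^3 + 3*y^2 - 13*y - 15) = (y - 6)/(y^2 + 2*y - 15)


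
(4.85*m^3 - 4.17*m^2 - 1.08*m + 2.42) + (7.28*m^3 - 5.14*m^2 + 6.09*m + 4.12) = 12.13*m^3 - 9.31*m^2 + 5.01*m + 6.54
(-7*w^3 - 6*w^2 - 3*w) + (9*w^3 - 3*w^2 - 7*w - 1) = 2*w^3 - 9*w^2 - 10*w - 1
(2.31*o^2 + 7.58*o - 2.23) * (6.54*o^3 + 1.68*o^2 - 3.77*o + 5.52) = 15.1074*o^5 + 53.454*o^4 - 10.5585*o^3 - 19.5718*o^2 + 50.2487*o - 12.3096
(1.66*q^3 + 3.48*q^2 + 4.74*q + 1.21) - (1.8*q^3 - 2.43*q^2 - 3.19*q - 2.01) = -0.14*q^3 + 5.91*q^2 + 7.93*q + 3.22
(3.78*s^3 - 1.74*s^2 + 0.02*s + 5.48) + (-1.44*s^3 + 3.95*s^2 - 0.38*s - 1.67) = 2.34*s^3 + 2.21*s^2 - 0.36*s + 3.81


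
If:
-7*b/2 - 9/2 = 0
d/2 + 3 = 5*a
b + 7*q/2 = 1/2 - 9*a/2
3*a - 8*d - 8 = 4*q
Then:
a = 1860/3521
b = -9/7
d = -2526/3521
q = -85/503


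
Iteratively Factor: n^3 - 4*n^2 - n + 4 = (n - 4)*(n^2 - 1) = (n - 4)*(n - 1)*(n + 1)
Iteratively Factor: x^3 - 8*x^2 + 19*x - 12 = (x - 1)*(x^2 - 7*x + 12) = (x - 3)*(x - 1)*(x - 4)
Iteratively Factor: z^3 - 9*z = (z)*(z^2 - 9) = z*(z + 3)*(z - 3)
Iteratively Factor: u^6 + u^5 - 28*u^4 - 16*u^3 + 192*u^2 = (u + 4)*(u^5 - 3*u^4 - 16*u^3 + 48*u^2) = u*(u + 4)*(u^4 - 3*u^3 - 16*u^2 + 48*u) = u*(u + 4)^2*(u^3 - 7*u^2 + 12*u) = u*(u - 4)*(u + 4)^2*(u^2 - 3*u) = u*(u - 4)*(u - 3)*(u + 4)^2*(u)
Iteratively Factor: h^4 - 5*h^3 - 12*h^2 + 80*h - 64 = (h - 1)*(h^3 - 4*h^2 - 16*h + 64) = (h - 4)*(h - 1)*(h^2 - 16) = (h - 4)*(h - 1)*(h + 4)*(h - 4)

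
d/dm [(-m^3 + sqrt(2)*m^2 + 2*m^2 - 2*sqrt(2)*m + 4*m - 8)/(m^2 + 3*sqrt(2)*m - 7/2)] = 2*(-2*m^4 - 12*sqrt(2)*m^3 + 16*sqrt(2)*m^2 + 25*m^2 - 14*sqrt(2)*m + 4*m - 28 + 62*sqrt(2))/(4*m^4 + 24*sqrt(2)*m^3 + 44*m^2 - 84*sqrt(2)*m + 49)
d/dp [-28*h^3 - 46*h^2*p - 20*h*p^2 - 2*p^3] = -46*h^2 - 40*h*p - 6*p^2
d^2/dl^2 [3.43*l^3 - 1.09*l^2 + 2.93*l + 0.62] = 20.58*l - 2.18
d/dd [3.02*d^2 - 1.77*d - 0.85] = 6.04*d - 1.77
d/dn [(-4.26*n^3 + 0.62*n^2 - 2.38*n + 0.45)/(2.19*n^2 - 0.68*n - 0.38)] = (-9.3294*n^4 + 5.7936*n^3 + 9.647*n^2 - 2.4422*n + 1.2104)/(4.7961*n^4 - 2.9784*n^3 - 1.202*n^2 + 0.5168*n + 0.1444)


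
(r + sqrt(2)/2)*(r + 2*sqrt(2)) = r^2 + 5*sqrt(2)*r/2 + 2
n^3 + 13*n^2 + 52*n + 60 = (n + 2)*(n + 5)*(n + 6)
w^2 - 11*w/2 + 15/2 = (w - 3)*(w - 5/2)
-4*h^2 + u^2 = (-2*h + u)*(2*h + u)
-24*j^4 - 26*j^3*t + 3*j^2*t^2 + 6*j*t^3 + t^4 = (-2*j + t)*(j + t)*(3*j + t)*(4*j + t)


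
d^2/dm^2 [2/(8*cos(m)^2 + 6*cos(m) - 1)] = 4*(-128*sin(m)^4 + 98*sin(m)^2 + 87*cos(m) - 18*cos(3*m) + 74)/(-8*sin(m)^2 + 6*cos(m) + 7)^3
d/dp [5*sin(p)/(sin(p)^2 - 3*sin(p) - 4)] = 5*(cos(p)^2 - 5)*cos(p)/((sin(p) - 4)^2*(sin(p) + 1)^2)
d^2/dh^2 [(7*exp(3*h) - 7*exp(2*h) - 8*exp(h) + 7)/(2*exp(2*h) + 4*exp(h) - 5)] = (28*exp(6*h) + 168*exp(5*h) + 332*exp(4*h) - 1756*exp(3*h) + 1683*exp(2*h) - 468*exp(h) - 60)*exp(h)/(8*exp(6*h) + 48*exp(5*h) + 36*exp(4*h) - 176*exp(3*h) - 90*exp(2*h) + 300*exp(h) - 125)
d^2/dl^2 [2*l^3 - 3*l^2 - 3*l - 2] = 12*l - 6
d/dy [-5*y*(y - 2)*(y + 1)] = -15*y^2 + 10*y + 10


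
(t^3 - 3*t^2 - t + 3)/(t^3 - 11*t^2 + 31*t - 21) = (t + 1)/(t - 7)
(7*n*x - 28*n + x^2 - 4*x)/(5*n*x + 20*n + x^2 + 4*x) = (7*n*x - 28*n + x^2 - 4*x)/(5*n*x + 20*n + x^2 + 4*x)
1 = 1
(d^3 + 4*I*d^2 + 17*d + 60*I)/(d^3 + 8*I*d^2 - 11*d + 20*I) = (d^2 - I*d + 12)/(d^2 + 3*I*d + 4)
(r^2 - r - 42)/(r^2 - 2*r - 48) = (r - 7)/(r - 8)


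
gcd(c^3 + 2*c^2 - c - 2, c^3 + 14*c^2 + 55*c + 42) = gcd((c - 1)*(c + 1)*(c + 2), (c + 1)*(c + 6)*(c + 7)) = c + 1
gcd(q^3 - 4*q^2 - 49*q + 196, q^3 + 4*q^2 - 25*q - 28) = q^2 + 3*q - 28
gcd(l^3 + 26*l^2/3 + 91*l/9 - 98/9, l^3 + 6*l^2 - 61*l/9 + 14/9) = l^2 + 19*l/3 - 14/3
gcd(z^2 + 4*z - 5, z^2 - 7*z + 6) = z - 1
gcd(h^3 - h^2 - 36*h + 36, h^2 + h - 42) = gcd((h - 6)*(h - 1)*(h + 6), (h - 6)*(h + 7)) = h - 6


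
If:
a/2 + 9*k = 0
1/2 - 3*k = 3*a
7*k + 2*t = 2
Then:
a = 3/17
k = -1/102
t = 211/204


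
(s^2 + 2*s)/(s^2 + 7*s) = (s + 2)/(s + 7)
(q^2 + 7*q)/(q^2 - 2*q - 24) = q*(q + 7)/(q^2 - 2*q - 24)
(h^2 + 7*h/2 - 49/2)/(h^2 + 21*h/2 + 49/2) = (2*h - 7)/(2*h + 7)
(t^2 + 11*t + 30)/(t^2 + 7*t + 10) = (t + 6)/(t + 2)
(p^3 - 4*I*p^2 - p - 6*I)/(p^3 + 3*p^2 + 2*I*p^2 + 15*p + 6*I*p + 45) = (p^2 - I*p + 2)/(p^2 + p*(3 + 5*I) + 15*I)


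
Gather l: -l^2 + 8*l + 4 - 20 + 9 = -l^2 + 8*l - 7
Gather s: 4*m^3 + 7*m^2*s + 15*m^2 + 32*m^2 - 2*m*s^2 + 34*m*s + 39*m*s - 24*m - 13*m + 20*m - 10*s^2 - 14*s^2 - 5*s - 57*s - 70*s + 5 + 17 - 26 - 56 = 4*m^3 + 47*m^2 - 17*m + s^2*(-2*m - 24) + s*(7*m^2 + 73*m - 132) - 60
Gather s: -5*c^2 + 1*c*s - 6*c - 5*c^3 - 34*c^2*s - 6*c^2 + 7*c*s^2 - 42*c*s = -5*c^3 - 11*c^2 + 7*c*s^2 - 6*c + s*(-34*c^2 - 41*c)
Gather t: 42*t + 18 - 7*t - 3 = 35*t + 15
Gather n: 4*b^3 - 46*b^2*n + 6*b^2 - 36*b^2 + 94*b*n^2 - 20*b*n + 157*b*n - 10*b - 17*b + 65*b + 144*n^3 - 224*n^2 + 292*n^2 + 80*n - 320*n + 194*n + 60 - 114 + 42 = 4*b^3 - 30*b^2 + 38*b + 144*n^3 + n^2*(94*b + 68) + n*(-46*b^2 + 137*b - 46) - 12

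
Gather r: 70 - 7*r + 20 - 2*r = 90 - 9*r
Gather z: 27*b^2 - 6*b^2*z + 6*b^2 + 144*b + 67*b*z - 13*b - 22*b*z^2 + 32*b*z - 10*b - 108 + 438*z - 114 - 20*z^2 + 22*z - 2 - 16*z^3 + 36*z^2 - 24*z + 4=33*b^2 + 121*b - 16*z^3 + z^2*(16 - 22*b) + z*(-6*b^2 + 99*b + 436) - 220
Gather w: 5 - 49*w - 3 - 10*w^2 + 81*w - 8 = -10*w^2 + 32*w - 6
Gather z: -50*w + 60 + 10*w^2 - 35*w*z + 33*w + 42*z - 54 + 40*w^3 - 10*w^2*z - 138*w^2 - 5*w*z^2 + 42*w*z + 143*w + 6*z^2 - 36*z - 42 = 40*w^3 - 128*w^2 + 126*w + z^2*(6 - 5*w) + z*(-10*w^2 + 7*w + 6) - 36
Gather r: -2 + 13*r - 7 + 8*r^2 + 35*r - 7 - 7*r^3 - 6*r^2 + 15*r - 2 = -7*r^3 + 2*r^2 + 63*r - 18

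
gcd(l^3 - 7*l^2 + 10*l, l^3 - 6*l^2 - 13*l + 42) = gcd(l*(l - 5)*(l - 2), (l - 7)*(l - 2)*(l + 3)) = l - 2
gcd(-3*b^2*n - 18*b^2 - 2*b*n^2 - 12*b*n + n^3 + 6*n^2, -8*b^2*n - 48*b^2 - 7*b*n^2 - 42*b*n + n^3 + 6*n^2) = b*n + 6*b + n^2 + 6*n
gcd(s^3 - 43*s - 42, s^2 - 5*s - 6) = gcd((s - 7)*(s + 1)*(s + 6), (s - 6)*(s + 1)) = s + 1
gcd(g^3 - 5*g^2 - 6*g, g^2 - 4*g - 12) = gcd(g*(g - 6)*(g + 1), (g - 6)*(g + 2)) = g - 6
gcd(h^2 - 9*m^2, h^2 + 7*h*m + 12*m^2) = h + 3*m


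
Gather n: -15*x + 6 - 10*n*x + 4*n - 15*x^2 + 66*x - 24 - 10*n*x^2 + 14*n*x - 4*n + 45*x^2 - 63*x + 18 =n*(-10*x^2 + 4*x) + 30*x^2 - 12*x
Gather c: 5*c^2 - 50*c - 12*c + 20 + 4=5*c^2 - 62*c + 24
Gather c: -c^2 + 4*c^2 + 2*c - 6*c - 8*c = 3*c^2 - 12*c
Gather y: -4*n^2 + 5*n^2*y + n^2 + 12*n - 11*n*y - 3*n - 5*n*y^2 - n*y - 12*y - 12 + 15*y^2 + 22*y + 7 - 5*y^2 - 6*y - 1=-3*n^2 + 9*n + y^2*(10 - 5*n) + y*(5*n^2 - 12*n + 4) - 6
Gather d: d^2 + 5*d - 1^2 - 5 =d^2 + 5*d - 6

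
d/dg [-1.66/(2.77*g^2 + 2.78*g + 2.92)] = (9.1964*g + 4.6148)/(2.77*g^2 + 2.78*g + 2.92)^2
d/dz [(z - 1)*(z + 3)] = 2*z + 2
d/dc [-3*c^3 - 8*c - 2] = -9*c^2 - 8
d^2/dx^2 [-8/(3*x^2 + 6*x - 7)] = 48*(3*x^2 + 6*x - 12*(x + 1)^2 - 7)/(3*x^2 + 6*x - 7)^3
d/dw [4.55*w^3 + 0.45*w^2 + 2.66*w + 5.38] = 13.65*w^2 + 0.9*w + 2.66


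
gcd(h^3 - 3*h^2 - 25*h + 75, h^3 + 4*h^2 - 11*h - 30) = h^2 + 2*h - 15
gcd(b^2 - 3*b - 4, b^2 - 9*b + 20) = b - 4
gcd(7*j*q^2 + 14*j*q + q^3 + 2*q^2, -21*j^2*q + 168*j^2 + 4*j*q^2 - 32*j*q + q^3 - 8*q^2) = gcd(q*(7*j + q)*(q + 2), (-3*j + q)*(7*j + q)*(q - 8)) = 7*j + q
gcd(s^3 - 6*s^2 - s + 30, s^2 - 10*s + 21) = s - 3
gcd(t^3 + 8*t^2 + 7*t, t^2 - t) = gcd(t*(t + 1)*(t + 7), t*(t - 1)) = t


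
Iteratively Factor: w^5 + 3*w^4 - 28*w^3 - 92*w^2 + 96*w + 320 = (w + 4)*(w^4 - w^3 - 24*w^2 + 4*w + 80) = (w - 2)*(w + 4)*(w^3 + w^2 - 22*w - 40) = (w - 2)*(w + 4)^2*(w^2 - 3*w - 10) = (w - 5)*(w - 2)*(w + 4)^2*(w + 2)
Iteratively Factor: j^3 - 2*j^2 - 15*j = (j - 5)*(j^2 + 3*j) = j*(j - 5)*(j + 3)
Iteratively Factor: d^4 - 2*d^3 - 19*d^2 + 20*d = (d)*(d^3 - 2*d^2 - 19*d + 20) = d*(d - 1)*(d^2 - d - 20) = d*(d - 5)*(d - 1)*(d + 4)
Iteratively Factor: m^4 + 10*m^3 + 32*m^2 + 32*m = (m + 4)*(m^3 + 6*m^2 + 8*m) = (m + 2)*(m + 4)*(m^2 + 4*m) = (m + 2)*(m + 4)^2*(m)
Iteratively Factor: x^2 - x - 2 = (x + 1)*(x - 2)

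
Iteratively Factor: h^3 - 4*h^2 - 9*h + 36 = (h - 3)*(h^2 - h - 12) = (h - 4)*(h - 3)*(h + 3)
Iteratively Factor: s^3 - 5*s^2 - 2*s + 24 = (s + 2)*(s^2 - 7*s + 12) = (s - 4)*(s + 2)*(s - 3)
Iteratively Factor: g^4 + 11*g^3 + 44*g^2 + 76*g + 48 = (g + 3)*(g^3 + 8*g^2 + 20*g + 16) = (g + 3)*(g + 4)*(g^2 + 4*g + 4) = (g + 2)*(g + 3)*(g + 4)*(g + 2)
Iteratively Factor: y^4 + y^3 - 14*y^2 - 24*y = (y)*(y^3 + y^2 - 14*y - 24) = y*(y - 4)*(y^2 + 5*y + 6) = y*(y - 4)*(y + 2)*(y + 3)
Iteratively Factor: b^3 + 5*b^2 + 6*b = (b + 2)*(b^2 + 3*b) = (b + 2)*(b + 3)*(b)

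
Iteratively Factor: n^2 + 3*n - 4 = (n - 1)*(n + 4)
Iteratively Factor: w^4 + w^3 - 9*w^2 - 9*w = (w - 3)*(w^3 + 4*w^2 + 3*w) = (w - 3)*(w + 3)*(w^2 + w) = w*(w - 3)*(w + 3)*(w + 1)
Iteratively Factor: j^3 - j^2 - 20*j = (j - 5)*(j^2 + 4*j) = j*(j - 5)*(j + 4)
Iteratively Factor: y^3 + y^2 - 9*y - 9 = (y + 3)*(y^2 - 2*y - 3) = (y - 3)*(y + 3)*(y + 1)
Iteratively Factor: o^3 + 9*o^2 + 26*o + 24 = (o + 3)*(o^2 + 6*o + 8) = (o + 2)*(o + 3)*(o + 4)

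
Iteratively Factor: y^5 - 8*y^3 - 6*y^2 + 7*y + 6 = (y + 1)*(y^4 - y^3 - 7*y^2 + y + 6) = (y - 3)*(y + 1)*(y^3 + 2*y^2 - y - 2) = (y - 3)*(y + 1)*(y + 2)*(y^2 - 1) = (y - 3)*(y + 1)^2*(y + 2)*(y - 1)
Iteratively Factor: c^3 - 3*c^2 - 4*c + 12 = (c - 2)*(c^2 - c - 6) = (c - 2)*(c + 2)*(c - 3)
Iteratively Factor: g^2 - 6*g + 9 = (g - 3)*(g - 3)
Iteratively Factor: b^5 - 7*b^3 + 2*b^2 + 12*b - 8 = (b + 2)*(b^4 - 2*b^3 - 3*b^2 + 8*b - 4) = (b - 2)*(b + 2)*(b^3 - 3*b + 2) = (b - 2)*(b - 1)*(b + 2)*(b^2 + b - 2) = (b - 2)*(b - 1)^2*(b + 2)*(b + 2)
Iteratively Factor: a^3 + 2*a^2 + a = (a)*(a^2 + 2*a + 1) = a*(a + 1)*(a + 1)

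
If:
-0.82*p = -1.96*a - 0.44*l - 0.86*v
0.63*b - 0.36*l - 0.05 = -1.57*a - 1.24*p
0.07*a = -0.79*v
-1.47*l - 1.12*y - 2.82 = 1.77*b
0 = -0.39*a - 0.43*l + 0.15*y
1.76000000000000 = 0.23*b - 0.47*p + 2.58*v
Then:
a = -0.38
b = 3.59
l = -1.72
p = -1.80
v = 0.03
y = -5.93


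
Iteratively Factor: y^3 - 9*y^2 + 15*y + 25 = (y + 1)*(y^2 - 10*y + 25) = (y - 5)*(y + 1)*(y - 5)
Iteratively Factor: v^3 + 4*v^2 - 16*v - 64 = (v + 4)*(v^2 - 16) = (v - 4)*(v + 4)*(v + 4)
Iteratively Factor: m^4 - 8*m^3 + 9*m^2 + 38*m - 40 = (m - 5)*(m^3 - 3*m^2 - 6*m + 8) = (m - 5)*(m + 2)*(m^2 - 5*m + 4) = (m - 5)*(m - 4)*(m + 2)*(m - 1)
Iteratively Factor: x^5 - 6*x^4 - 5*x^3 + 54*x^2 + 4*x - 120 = (x - 3)*(x^4 - 3*x^3 - 14*x^2 + 12*x + 40) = (x - 3)*(x - 2)*(x^3 - x^2 - 16*x - 20) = (x - 5)*(x - 3)*(x - 2)*(x^2 + 4*x + 4) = (x - 5)*(x - 3)*(x - 2)*(x + 2)*(x + 2)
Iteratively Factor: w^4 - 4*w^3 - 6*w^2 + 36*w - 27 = (w - 1)*(w^3 - 3*w^2 - 9*w + 27) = (w - 1)*(w + 3)*(w^2 - 6*w + 9) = (w - 3)*(w - 1)*(w + 3)*(w - 3)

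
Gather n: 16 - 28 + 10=-2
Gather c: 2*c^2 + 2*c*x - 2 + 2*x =2*c^2 + 2*c*x + 2*x - 2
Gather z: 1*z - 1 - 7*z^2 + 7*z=-7*z^2 + 8*z - 1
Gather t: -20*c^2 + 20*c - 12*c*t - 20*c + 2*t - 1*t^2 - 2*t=-20*c^2 - 12*c*t - t^2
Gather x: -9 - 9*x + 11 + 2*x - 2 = -7*x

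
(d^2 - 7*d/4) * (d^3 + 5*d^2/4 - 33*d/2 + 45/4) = d^5 - d^4/2 - 299*d^3/16 + 321*d^2/8 - 315*d/16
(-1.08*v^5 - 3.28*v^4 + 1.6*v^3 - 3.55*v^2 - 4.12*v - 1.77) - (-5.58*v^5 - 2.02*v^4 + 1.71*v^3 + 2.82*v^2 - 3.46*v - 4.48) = 4.5*v^5 - 1.26*v^4 - 0.11*v^3 - 6.37*v^2 - 0.66*v + 2.71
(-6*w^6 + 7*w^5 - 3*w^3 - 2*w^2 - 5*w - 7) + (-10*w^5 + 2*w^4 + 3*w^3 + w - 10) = -6*w^6 - 3*w^5 + 2*w^4 - 2*w^2 - 4*w - 17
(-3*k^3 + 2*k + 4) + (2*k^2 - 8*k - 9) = -3*k^3 + 2*k^2 - 6*k - 5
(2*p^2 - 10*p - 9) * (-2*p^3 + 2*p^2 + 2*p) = -4*p^5 + 24*p^4 + 2*p^3 - 38*p^2 - 18*p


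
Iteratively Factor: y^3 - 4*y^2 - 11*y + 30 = (y + 3)*(y^2 - 7*y + 10) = (y - 5)*(y + 3)*(y - 2)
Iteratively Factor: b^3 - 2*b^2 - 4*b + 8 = (b - 2)*(b^2 - 4) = (b - 2)^2*(b + 2)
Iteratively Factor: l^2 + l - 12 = (l + 4)*(l - 3)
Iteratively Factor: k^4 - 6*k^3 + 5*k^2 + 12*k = (k - 3)*(k^3 - 3*k^2 - 4*k) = (k - 3)*(k + 1)*(k^2 - 4*k) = (k - 4)*(k - 3)*(k + 1)*(k)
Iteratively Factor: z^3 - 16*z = (z - 4)*(z^2 + 4*z) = (z - 4)*(z + 4)*(z)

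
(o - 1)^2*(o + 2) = o^3 - 3*o + 2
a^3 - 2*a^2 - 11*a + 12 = (a - 4)*(a - 1)*(a + 3)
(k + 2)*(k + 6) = k^2 + 8*k + 12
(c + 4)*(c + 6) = c^2 + 10*c + 24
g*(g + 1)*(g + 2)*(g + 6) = g^4 + 9*g^3 + 20*g^2 + 12*g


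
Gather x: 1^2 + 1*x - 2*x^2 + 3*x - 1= -2*x^2 + 4*x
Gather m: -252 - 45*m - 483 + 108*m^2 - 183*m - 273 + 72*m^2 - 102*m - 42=180*m^2 - 330*m - 1050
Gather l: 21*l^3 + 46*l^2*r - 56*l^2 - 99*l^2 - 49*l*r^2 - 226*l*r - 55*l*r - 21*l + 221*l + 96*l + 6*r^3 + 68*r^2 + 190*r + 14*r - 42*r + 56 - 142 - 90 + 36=21*l^3 + l^2*(46*r - 155) + l*(-49*r^2 - 281*r + 296) + 6*r^3 + 68*r^2 + 162*r - 140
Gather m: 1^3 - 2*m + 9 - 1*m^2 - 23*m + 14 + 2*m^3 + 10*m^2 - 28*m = 2*m^3 + 9*m^2 - 53*m + 24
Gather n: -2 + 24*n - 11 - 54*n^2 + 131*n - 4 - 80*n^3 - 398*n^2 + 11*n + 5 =-80*n^3 - 452*n^2 + 166*n - 12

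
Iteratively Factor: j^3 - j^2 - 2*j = (j + 1)*(j^2 - 2*j) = (j - 2)*(j + 1)*(j)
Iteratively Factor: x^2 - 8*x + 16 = (x - 4)*(x - 4)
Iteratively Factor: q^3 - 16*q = (q + 4)*(q^2 - 4*q) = q*(q + 4)*(q - 4)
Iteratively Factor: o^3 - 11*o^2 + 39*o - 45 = (o - 3)*(o^2 - 8*o + 15) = (o - 3)^2*(o - 5)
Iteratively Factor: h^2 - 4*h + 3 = (h - 1)*(h - 3)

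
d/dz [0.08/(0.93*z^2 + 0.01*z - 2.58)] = (-0.1488*z - 0.0008)/(0.93*z^2 + 0.01*z - 2.58)^2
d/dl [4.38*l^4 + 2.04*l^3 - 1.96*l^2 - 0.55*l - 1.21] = 17.52*l^3 + 6.12*l^2 - 3.92*l - 0.55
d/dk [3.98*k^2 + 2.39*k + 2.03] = 7.96*k + 2.39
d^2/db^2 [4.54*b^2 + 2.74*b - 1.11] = 9.08000000000000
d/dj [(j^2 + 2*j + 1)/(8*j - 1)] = 2*(4*j^2 - j - 5)/(64*j^2 - 16*j + 1)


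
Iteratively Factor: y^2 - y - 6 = (y + 2)*(y - 3)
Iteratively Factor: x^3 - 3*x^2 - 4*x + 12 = (x + 2)*(x^2 - 5*x + 6) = (x - 3)*(x + 2)*(x - 2)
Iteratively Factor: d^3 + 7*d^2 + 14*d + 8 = (d + 1)*(d^2 + 6*d + 8) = (d + 1)*(d + 4)*(d + 2)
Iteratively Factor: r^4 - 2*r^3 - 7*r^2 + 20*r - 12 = (r - 1)*(r^3 - r^2 - 8*r + 12) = (r - 1)*(r + 3)*(r^2 - 4*r + 4) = (r - 2)*(r - 1)*(r + 3)*(r - 2)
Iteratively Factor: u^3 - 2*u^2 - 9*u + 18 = (u + 3)*(u^2 - 5*u + 6) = (u - 3)*(u + 3)*(u - 2)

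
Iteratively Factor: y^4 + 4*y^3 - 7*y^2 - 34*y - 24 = (y - 3)*(y^3 + 7*y^2 + 14*y + 8) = (y - 3)*(y + 1)*(y^2 + 6*y + 8) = (y - 3)*(y + 1)*(y + 4)*(y + 2)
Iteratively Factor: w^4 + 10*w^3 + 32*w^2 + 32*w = (w + 4)*(w^3 + 6*w^2 + 8*w) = (w + 4)^2*(w^2 + 2*w) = w*(w + 4)^2*(w + 2)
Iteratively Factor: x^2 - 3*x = (x)*(x - 3)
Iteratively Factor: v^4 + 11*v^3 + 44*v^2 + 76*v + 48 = (v + 3)*(v^3 + 8*v^2 + 20*v + 16) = (v + 2)*(v + 3)*(v^2 + 6*v + 8) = (v + 2)*(v + 3)*(v + 4)*(v + 2)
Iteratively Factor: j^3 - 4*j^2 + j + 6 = (j + 1)*(j^2 - 5*j + 6) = (j - 2)*(j + 1)*(j - 3)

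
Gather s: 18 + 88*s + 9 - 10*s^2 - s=-10*s^2 + 87*s + 27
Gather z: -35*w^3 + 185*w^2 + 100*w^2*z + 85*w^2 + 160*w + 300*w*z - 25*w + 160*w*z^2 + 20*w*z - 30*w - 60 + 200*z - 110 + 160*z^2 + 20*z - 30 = -35*w^3 + 270*w^2 + 105*w + z^2*(160*w + 160) + z*(100*w^2 + 320*w + 220) - 200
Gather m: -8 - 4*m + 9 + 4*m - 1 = 0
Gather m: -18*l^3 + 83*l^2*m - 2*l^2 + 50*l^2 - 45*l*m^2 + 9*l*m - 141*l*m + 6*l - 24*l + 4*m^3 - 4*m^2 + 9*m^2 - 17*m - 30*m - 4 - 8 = -18*l^3 + 48*l^2 - 18*l + 4*m^3 + m^2*(5 - 45*l) + m*(83*l^2 - 132*l - 47) - 12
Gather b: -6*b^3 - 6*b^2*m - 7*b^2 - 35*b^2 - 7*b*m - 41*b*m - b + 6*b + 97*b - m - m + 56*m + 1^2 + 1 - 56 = -6*b^3 + b^2*(-6*m - 42) + b*(102 - 48*m) + 54*m - 54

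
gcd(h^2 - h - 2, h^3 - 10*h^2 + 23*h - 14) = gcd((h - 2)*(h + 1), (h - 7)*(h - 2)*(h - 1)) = h - 2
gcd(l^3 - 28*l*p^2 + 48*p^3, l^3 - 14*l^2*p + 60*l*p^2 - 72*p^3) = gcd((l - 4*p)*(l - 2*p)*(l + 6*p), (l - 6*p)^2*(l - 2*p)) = -l + 2*p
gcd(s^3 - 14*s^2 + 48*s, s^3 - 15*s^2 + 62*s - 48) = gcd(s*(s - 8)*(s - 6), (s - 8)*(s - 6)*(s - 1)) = s^2 - 14*s + 48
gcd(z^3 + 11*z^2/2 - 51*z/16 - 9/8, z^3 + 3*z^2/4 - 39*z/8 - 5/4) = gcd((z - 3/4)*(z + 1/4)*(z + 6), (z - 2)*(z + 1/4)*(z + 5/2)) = z + 1/4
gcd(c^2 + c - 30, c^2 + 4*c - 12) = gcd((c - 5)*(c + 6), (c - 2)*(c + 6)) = c + 6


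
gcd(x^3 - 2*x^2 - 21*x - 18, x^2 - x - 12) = x + 3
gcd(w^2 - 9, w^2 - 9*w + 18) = w - 3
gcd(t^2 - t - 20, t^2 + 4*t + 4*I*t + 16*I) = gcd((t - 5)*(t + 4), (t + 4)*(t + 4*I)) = t + 4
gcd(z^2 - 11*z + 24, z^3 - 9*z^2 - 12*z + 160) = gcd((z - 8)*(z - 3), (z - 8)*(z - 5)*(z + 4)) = z - 8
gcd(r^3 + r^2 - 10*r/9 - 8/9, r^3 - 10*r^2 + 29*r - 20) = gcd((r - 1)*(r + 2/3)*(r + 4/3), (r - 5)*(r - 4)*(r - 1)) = r - 1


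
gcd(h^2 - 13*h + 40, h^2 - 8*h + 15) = h - 5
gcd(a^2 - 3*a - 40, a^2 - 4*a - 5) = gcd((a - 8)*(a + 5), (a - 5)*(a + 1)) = 1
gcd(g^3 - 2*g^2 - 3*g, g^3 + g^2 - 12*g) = g^2 - 3*g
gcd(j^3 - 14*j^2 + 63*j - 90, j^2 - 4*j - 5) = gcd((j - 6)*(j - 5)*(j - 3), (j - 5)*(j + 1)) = j - 5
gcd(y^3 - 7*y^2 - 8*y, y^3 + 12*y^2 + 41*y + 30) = y + 1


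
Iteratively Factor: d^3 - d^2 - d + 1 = (d - 1)*(d^2 - 1) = (d - 1)^2*(d + 1)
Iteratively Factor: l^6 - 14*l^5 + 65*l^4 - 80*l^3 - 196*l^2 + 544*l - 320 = (l - 4)*(l^5 - 10*l^4 + 25*l^3 + 20*l^2 - 116*l + 80) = (l - 5)*(l - 4)*(l^4 - 5*l^3 + 20*l - 16) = (l - 5)*(l - 4)*(l - 1)*(l^3 - 4*l^2 - 4*l + 16) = (l - 5)*(l - 4)*(l - 1)*(l + 2)*(l^2 - 6*l + 8) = (l - 5)*(l - 4)*(l - 2)*(l - 1)*(l + 2)*(l - 4)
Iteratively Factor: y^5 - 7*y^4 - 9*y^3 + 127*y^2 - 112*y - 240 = (y - 4)*(y^4 - 3*y^3 - 21*y^2 + 43*y + 60) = (y - 5)*(y - 4)*(y^3 + 2*y^2 - 11*y - 12) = (y - 5)*(y - 4)*(y - 3)*(y^2 + 5*y + 4) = (y - 5)*(y - 4)*(y - 3)*(y + 4)*(y + 1)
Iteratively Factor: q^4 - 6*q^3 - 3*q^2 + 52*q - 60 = (q - 5)*(q^3 - q^2 - 8*q + 12) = (q - 5)*(q - 2)*(q^2 + q - 6) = (q - 5)*(q - 2)^2*(q + 3)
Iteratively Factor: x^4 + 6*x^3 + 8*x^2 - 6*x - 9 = (x + 3)*(x^3 + 3*x^2 - x - 3) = (x - 1)*(x + 3)*(x^2 + 4*x + 3) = (x - 1)*(x + 3)^2*(x + 1)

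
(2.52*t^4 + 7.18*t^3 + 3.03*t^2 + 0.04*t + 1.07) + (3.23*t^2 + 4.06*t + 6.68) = 2.52*t^4 + 7.18*t^3 + 6.26*t^2 + 4.1*t + 7.75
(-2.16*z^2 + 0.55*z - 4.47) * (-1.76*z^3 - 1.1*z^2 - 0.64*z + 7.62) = 3.8016*z^5 + 1.408*z^4 + 8.6446*z^3 - 11.8942*z^2 + 7.0518*z - 34.0614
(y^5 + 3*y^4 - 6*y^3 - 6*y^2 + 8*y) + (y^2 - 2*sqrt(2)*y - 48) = y^5 + 3*y^4 - 6*y^3 - 5*y^2 - 2*sqrt(2)*y + 8*y - 48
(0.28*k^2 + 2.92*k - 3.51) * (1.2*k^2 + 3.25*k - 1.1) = 0.336*k^4 + 4.414*k^3 + 4.97*k^2 - 14.6195*k + 3.861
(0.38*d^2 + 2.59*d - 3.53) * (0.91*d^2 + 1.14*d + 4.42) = 0.3458*d^4 + 2.7901*d^3 + 1.4199*d^2 + 7.4236*d - 15.6026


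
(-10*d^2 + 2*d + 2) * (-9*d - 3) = 90*d^3 + 12*d^2 - 24*d - 6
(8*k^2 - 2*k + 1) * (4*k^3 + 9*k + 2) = 32*k^5 - 8*k^4 + 76*k^3 - 2*k^2 + 5*k + 2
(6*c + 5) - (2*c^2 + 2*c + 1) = -2*c^2 + 4*c + 4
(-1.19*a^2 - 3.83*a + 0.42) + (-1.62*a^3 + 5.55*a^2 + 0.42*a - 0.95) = -1.62*a^3 + 4.36*a^2 - 3.41*a - 0.53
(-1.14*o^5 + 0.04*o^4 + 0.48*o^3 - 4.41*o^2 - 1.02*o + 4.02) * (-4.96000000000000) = 5.6544*o^5 - 0.1984*o^4 - 2.3808*o^3 + 21.8736*o^2 + 5.0592*o - 19.9392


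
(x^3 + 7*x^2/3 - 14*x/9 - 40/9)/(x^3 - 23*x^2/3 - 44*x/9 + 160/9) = (x + 2)/(x - 8)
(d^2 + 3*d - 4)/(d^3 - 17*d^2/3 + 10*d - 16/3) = 3*(d + 4)/(3*d^2 - 14*d + 16)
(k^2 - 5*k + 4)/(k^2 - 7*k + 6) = (k - 4)/(k - 6)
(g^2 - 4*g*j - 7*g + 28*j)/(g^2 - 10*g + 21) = (g - 4*j)/(g - 3)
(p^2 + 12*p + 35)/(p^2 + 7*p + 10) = (p + 7)/(p + 2)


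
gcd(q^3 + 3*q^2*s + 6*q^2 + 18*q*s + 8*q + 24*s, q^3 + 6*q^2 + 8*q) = q^2 + 6*q + 8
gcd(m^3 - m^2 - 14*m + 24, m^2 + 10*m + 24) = m + 4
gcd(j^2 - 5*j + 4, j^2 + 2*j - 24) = j - 4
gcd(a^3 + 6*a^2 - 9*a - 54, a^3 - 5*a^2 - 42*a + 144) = a^2 + 3*a - 18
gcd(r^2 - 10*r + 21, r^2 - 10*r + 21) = r^2 - 10*r + 21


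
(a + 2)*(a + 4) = a^2 + 6*a + 8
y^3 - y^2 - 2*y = y*(y - 2)*(y + 1)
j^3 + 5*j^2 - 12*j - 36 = (j - 3)*(j + 2)*(j + 6)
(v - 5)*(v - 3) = v^2 - 8*v + 15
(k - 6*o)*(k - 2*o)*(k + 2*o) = k^3 - 6*k^2*o - 4*k*o^2 + 24*o^3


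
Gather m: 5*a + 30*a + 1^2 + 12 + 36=35*a + 49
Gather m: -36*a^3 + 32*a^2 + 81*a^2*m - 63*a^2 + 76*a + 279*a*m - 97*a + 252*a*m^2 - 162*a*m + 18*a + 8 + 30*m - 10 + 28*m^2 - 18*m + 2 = -36*a^3 - 31*a^2 - 3*a + m^2*(252*a + 28) + m*(81*a^2 + 117*a + 12)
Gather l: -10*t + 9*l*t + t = 9*l*t - 9*t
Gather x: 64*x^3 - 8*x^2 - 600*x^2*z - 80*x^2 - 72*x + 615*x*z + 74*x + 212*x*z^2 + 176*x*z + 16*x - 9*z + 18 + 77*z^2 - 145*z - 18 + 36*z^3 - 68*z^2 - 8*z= 64*x^3 + x^2*(-600*z - 88) + x*(212*z^2 + 791*z + 18) + 36*z^3 + 9*z^2 - 162*z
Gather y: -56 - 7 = -63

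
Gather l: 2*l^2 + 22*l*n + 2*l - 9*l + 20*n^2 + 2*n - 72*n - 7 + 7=2*l^2 + l*(22*n - 7) + 20*n^2 - 70*n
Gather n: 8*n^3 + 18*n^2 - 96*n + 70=8*n^3 + 18*n^2 - 96*n + 70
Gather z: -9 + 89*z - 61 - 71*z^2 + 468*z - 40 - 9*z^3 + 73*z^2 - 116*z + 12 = -9*z^3 + 2*z^2 + 441*z - 98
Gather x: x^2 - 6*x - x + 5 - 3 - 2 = x^2 - 7*x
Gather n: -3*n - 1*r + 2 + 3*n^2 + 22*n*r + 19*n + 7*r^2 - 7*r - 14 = 3*n^2 + n*(22*r + 16) + 7*r^2 - 8*r - 12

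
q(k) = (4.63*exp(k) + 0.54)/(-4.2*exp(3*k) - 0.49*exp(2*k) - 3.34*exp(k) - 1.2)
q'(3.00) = 0.01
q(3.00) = 0.00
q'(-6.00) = -0.00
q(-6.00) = -0.46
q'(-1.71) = -0.17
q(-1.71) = -0.75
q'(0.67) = 0.38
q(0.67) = -0.23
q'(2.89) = 0.01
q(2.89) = -0.00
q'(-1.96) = -0.17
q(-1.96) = -0.70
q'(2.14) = 0.03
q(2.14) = -0.02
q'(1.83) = 0.05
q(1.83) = -0.03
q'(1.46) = 0.11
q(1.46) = -0.06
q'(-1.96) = -0.17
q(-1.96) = -0.70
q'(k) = (4.63*exp(k) + 0.54)*(12.6*exp(3*k) + 0.98*exp(2*k) + 3.34*exp(k))/(-4.2*exp(3*k) - 0.49*exp(2*k) - 3.34*exp(k) - 1.2)^2 + 4.63*exp(k)/(-4.2*exp(3*k) - 0.49*exp(2*k) - 3.34*exp(k) - 1.2)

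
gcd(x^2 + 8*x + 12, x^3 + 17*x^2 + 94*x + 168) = x + 6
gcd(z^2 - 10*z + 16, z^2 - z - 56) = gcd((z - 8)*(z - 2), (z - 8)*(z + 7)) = z - 8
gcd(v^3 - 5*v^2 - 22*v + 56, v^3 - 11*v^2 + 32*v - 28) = v^2 - 9*v + 14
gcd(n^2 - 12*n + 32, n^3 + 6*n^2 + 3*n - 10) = 1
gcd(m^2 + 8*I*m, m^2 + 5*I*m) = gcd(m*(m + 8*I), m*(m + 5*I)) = m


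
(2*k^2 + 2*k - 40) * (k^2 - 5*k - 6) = 2*k^4 - 8*k^3 - 62*k^2 + 188*k + 240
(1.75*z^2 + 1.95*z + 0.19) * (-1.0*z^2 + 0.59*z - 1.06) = -1.75*z^4 - 0.9175*z^3 - 0.8945*z^2 - 1.9549*z - 0.2014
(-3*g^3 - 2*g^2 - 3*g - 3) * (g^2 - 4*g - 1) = -3*g^5 + 10*g^4 + 8*g^3 + 11*g^2 + 15*g + 3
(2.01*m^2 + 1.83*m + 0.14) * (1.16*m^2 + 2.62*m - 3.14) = 2.3316*m^4 + 7.389*m^3 - 1.3544*m^2 - 5.3794*m - 0.4396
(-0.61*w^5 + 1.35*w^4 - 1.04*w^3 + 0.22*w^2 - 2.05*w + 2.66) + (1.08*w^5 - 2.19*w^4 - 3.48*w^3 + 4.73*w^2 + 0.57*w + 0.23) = 0.47*w^5 - 0.84*w^4 - 4.52*w^3 + 4.95*w^2 - 1.48*w + 2.89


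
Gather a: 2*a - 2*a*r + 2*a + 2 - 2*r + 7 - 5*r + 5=a*(4 - 2*r) - 7*r + 14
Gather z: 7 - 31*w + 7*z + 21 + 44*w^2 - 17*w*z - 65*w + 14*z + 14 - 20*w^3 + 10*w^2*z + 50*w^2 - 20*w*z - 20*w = -20*w^3 + 94*w^2 - 116*w + z*(10*w^2 - 37*w + 21) + 42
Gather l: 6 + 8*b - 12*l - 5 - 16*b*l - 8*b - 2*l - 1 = l*(-16*b - 14)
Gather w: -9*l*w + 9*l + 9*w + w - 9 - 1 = 9*l + w*(10 - 9*l) - 10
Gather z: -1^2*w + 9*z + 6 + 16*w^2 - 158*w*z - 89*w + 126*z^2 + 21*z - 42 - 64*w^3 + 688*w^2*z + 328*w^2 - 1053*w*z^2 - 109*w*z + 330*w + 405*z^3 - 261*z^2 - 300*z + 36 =-64*w^3 + 344*w^2 + 240*w + 405*z^3 + z^2*(-1053*w - 135) + z*(688*w^2 - 267*w - 270)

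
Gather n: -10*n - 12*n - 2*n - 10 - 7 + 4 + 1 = -24*n - 12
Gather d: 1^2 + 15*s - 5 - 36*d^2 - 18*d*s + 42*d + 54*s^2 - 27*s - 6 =-36*d^2 + d*(42 - 18*s) + 54*s^2 - 12*s - 10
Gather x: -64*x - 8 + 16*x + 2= -48*x - 6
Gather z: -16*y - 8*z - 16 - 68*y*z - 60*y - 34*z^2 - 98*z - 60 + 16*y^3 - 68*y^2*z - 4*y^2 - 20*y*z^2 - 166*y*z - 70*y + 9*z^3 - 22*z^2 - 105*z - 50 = 16*y^3 - 4*y^2 - 146*y + 9*z^3 + z^2*(-20*y - 56) + z*(-68*y^2 - 234*y - 211) - 126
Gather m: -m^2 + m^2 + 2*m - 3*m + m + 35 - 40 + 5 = 0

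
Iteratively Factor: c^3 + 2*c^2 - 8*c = (c)*(c^2 + 2*c - 8) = c*(c + 4)*(c - 2)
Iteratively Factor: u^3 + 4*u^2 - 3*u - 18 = (u + 3)*(u^2 + u - 6) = (u + 3)^2*(u - 2)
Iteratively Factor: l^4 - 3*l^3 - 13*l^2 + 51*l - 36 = (l - 1)*(l^3 - 2*l^2 - 15*l + 36) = (l - 1)*(l + 4)*(l^2 - 6*l + 9) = (l - 3)*(l - 1)*(l + 4)*(l - 3)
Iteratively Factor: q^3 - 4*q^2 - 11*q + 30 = (q - 2)*(q^2 - 2*q - 15) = (q - 5)*(q - 2)*(q + 3)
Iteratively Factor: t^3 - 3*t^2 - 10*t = (t - 5)*(t^2 + 2*t) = t*(t - 5)*(t + 2)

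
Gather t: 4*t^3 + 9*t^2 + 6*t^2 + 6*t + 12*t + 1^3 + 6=4*t^3 + 15*t^2 + 18*t + 7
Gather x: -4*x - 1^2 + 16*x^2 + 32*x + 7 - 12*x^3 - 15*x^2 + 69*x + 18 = -12*x^3 + x^2 + 97*x + 24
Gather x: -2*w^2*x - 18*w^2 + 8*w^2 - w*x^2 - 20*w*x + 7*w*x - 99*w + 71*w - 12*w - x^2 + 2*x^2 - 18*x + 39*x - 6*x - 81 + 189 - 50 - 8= -10*w^2 - 40*w + x^2*(1 - w) + x*(-2*w^2 - 13*w + 15) + 50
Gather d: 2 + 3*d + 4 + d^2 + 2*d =d^2 + 5*d + 6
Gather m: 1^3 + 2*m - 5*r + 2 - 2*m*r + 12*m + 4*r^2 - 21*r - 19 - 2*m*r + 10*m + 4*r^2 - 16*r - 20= m*(24 - 4*r) + 8*r^2 - 42*r - 36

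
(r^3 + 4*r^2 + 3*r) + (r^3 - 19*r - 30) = 2*r^3 + 4*r^2 - 16*r - 30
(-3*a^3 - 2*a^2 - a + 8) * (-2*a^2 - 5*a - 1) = 6*a^5 + 19*a^4 + 15*a^3 - 9*a^2 - 39*a - 8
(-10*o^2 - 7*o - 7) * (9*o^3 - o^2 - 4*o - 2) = -90*o^5 - 53*o^4 - 16*o^3 + 55*o^2 + 42*o + 14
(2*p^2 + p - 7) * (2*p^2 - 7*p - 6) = 4*p^4 - 12*p^3 - 33*p^2 + 43*p + 42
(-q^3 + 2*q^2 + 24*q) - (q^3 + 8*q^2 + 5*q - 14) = -2*q^3 - 6*q^2 + 19*q + 14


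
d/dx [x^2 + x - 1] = 2*x + 1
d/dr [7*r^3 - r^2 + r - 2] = 21*r^2 - 2*r + 1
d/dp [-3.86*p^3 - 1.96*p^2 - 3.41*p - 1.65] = -11.58*p^2 - 3.92*p - 3.41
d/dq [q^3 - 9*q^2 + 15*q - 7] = 3*q^2 - 18*q + 15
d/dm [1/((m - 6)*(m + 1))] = (5 - 2*m)/(m^4 - 10*m^3 + 13*m^2 + 60*m + 36)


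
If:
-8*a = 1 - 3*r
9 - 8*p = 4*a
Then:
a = 3*r/8 - 1/8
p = 19/16 - 3*r/16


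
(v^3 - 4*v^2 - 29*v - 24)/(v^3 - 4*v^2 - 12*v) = (-v^3 + 4*v^2 + 29*v + 24)/(v*(-v^2 + 4*v + 12))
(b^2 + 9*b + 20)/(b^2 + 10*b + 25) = (b + 4)/(b + 5)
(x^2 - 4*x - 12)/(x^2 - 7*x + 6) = (x + 2)/(x - 1)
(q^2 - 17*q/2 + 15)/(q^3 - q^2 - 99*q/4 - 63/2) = 2*(2*q - 5)/(4*q^2 + 20*q + 21)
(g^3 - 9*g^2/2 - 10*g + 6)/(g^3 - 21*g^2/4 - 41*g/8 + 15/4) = 4*(g + 2)/(4*g + 5)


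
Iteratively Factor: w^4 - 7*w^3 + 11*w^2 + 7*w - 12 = (w + 1)*(w^3 - 8*w^2 + 19*w - 12) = (w - 1)*(w + 1)*(w^2 - 7*w + 12) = (w - 3)*(w - 1)*(w + 1)*(w - 4)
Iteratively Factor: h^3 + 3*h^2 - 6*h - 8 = (h + 4)*(h^2 - h - 2) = (h - 2)*(h + 4)*(h + 1)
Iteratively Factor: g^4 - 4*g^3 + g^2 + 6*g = (g + 1)*(g^3 - 5*g^2 + 6*g) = (g - 3)*(g + 1)*(g^2 - 2*g) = (g - 3)*(g - 2)*(g + 1)*(g)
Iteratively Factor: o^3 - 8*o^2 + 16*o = (o - 4)*(o^2 - 4*o) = (o - 4)^2*(o)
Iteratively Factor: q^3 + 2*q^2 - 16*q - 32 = (q - 4)*(q^2 + 6*q + 8) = (q - 4)*(q + 2)*(q + 4)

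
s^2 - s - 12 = (s - 4)*(s + 3)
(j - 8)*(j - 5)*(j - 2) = j^3 - 15*j^2 + 66*j - 80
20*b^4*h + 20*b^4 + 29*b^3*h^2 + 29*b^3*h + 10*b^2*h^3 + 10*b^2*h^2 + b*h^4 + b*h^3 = (b + h)*(4*b + h)*(5*b + h)*(b*h + b)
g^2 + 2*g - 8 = (g - 2)*(g + 4)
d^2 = d^2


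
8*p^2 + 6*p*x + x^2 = (2*p + x)*(4*p + x)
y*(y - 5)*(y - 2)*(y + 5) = y^4 - 2*y^3 - 25*y^2 + 50*y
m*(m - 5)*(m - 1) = m^3 - 6*m^2 + 5*m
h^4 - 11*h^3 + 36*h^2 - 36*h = h*(h - 6)*(h - 3)*(h - 2)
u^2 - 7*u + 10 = (u - 5)*(u - 2)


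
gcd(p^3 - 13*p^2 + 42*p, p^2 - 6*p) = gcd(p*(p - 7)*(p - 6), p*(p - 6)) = p^2 - 6*p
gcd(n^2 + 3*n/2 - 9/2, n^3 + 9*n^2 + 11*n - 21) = n + 3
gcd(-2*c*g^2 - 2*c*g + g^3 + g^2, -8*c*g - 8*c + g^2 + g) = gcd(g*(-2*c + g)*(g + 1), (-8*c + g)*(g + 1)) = g + 1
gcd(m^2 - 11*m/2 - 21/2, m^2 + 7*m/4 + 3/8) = m + 3/2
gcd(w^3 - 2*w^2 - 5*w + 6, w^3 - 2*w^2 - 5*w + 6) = w^3 - 2*w^2 - 5*w + 6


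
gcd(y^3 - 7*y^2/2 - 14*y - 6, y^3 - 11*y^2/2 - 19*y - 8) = y^2 + 5*y/2 + 1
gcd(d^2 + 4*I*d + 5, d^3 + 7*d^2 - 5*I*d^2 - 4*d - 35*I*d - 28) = d - I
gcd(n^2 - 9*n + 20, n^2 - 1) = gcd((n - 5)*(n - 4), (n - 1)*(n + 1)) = 1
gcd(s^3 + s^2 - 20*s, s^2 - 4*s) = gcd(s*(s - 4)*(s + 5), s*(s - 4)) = s^2 - 4*s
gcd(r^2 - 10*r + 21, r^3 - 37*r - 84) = r - 7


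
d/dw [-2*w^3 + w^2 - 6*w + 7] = -6*w^2 + 2*w - 6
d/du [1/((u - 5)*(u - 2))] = (7 - 2*u)/(u^4 - 14*u^3 + 69*u^2 - 140*u + 100)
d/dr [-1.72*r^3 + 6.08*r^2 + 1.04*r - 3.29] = -5.16*r^2 + 12.16*r + 1.04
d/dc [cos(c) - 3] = -sin(c)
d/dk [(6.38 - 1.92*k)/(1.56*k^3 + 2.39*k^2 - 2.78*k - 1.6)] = (5.9904*k^3 - 25.2696*k^2 - 30.4964*k + 20.8084)/(2.4336*k^6 + 7.4568*k^5 - 2.9615*k^4 - 18.2804*k^3 + 0.0803999999999983*k^2 + 8.896*k + 2.56)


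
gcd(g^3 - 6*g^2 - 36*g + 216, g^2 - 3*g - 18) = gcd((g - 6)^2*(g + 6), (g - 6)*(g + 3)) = g - 6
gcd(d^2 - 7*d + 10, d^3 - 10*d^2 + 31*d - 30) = d^2 - 7*d + 10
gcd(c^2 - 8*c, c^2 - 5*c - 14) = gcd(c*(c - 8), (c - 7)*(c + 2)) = 1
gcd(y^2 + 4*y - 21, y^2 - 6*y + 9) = y - 3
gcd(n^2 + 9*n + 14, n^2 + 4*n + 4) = n + 2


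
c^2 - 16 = (c - 4)*(c + 4)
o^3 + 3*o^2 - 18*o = o*(o - 3)*(o + 6)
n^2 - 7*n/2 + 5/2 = (n - 5/2)*(n - 1)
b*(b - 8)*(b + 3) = b^3 - 5*b^2 - 24*b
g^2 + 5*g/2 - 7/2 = (g - 1)*(g + 7/2)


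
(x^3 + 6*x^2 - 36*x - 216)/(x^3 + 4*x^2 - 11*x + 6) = (x^2 - 36)/(x^2 - 2*x + 1)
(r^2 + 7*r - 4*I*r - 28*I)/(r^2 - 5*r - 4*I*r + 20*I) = (r + 7)/(r - 5)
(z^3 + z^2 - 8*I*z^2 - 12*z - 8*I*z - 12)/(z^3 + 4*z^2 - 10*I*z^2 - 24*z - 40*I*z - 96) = (z^2 + z*(1 - 2*I) - 2*I)/(z^2 + 4*z*(1 - I) - 16*I)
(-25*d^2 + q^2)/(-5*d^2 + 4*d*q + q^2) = (-5*d + q)/(-d + q)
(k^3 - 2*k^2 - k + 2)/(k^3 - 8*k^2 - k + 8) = (k - 2)/(k - 8)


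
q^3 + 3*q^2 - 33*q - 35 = (q - 5)*(q + 1)*(q + 7)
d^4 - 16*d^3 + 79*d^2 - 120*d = d*(d - 8)*(d - 5)*(d - 3)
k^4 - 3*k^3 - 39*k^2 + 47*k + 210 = (k - 7)*(k - 3)*(k + 2)*(k + 5)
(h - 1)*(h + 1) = h^2 - 1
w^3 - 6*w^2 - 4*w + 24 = (w - 6)*(w - 2)*(w + 2)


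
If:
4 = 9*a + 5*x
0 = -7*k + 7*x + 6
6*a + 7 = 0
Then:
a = -7/6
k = 263/70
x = 29/10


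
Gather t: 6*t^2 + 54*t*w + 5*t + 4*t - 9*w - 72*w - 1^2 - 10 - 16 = 6*t^2 + t*(54*w + 9) - 81*w - 27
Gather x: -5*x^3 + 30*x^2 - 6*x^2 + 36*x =-5*x^3 + 24*x^2 + 36*x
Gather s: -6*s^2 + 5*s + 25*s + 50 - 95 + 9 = -6*s^2 + 30*s - 36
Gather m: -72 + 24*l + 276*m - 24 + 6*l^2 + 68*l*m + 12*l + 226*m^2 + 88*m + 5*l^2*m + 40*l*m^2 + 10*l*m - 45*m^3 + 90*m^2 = 6*l^2 + 36*l - 45*m^3 + m^2*(40*l + 316) + m*(5*l^2 + 78*l + 364) - 96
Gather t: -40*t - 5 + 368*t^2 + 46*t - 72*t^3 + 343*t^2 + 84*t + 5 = -72*t^3 + 711*t^2 + 90*t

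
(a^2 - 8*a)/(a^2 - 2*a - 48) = a/(a + 6)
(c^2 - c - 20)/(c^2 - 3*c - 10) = (c + 4)/(c + 2)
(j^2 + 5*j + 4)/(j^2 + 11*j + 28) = (j + 1)/(j + 7)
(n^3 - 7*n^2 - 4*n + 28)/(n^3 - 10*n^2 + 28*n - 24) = (n^2 - 5*n - 14)/(n^2 - 8*n + 12)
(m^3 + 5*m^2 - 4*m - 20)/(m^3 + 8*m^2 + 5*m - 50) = (m + 2)/(m + 5)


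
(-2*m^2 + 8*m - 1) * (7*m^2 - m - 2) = -14*m^4 + 58*m^3 - 11*m^2 - 15*m + 2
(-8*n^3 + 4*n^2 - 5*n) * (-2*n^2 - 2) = 16*n^5 - 8*n^4 + 26*n^3 - 8*n^2 + 10*n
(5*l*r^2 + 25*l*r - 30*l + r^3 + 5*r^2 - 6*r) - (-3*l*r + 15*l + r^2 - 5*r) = 5*l*r^2 + 28*l*r - 45*l + r^3 + 4*r^2 - r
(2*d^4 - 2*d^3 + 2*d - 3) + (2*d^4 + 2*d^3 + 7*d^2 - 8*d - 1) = 4*d^4 + 7*d^2 - 6*d - 4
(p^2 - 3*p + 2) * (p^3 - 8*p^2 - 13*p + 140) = p^5 - 11*p^4 + 13*p^3 + 163*p^2 - 446*p + 280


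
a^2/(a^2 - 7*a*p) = a/(a - 7*p)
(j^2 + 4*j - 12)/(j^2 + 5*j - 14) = (j + 6)/(j + 7)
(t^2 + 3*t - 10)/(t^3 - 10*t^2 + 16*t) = (t + 5)/(t*(t - 8))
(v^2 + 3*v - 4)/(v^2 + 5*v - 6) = (v + 4)/(v + 6)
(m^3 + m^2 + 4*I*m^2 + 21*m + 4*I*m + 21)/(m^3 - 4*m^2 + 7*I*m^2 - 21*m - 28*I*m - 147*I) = (m^2 + m*(1 - 3*I) - 3*I)/(m^2 - 4*m - 21)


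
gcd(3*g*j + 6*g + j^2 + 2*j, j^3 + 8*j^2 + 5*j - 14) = j + 2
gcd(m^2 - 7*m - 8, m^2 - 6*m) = 1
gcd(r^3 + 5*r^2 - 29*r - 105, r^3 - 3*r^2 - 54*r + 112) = r + 7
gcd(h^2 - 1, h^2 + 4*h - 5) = h - 1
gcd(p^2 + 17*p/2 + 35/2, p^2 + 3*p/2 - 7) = p + 7/2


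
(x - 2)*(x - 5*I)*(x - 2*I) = x^3 - 2*x^2 - 7*I*x^2 - 10*x + 14*I*x + 20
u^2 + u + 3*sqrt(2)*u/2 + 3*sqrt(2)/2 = (u + 1)*(u + 3*sqrt(2)/2)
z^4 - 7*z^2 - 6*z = z*(z - 3)*(z + 1)*(z + 2)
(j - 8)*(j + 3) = j^2 - 5*j - 24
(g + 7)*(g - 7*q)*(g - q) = g^3 - 8*g^2*q + 7*g^2 + 7*g*q^2 - 56*g*q + 49*q^2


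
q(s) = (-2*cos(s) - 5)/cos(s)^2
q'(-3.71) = 7.48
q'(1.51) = -45041.54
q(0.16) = -7.16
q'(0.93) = -42.00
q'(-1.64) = -29755.26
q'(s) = 2*(-2*cos(s) - 5)*sin(s)/cos(s)^3 + 2*sin(s)/cos(s)^2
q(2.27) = -8.96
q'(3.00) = 1.17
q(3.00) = -3.08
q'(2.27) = 25.01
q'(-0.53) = 9.23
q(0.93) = -17.34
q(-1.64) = -1016.77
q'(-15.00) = -12.58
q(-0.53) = -9.03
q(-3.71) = -4.67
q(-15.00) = -6.03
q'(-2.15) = -45.45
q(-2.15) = -13.03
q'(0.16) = -1.98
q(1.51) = -1387.33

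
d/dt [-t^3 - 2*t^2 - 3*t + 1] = -3*t^2 - 4*t - 3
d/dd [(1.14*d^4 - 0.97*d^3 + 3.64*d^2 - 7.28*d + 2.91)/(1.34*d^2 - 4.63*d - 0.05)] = (3.0552*d^5 - 17.1344*d^4 + 8.7542*d^3 - 6.9525*d^2 - 8.1628*d + 13.8373)/(1.7956*d^4 - 12.4084*d^3 + 21.3029*d^2 + 0.463*d + 0.0025)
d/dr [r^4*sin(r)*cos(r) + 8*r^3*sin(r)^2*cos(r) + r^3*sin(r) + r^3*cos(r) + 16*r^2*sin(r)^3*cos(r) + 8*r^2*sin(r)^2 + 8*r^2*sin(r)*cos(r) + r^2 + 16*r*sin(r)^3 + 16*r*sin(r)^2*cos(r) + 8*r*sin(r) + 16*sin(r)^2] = -2*r^4*sin(r)^2 + r^4 - 24*r^3*sin(r)^3 + 4*r^3*sin(r)*cos(r) + 15*r^3*sin(r) + r^3*cos(r) - 64*r^2*sin(r)^4 + 24*r^2*sin(r)^2*cos(r) + 44*r^2*sin(r)^2 + 4*r^2*sin(r)*cos(r) + 12*sqrt(2)*r^2*sin(r)*cos(r + pi/4) + 3*sqrt(2)*r^2*sin(r + pi/4) + 8*r^2 + 32*r*sin(r)^3*cos(r) + 48*sqrt(2)*r*sin(r)^2*cos(r + pi/4) + 16*sqrt(2)*r*sin(r)*sin(r + pi/4) + 32*r*sin(r) + 8*r*cos(r) + 2*r + 16*sqrt(2)*sin(r)^2*sin(r + pi/4) + 32*sin(r)*cos(r) + 8*sin(r)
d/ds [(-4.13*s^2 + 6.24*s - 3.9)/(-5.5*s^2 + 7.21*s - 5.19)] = (4.5427*s^2 - 0.0305999999999926*s - 4.2666)/(30.25*s^4 - 79.31*s^3 + 109.0741*s^2 - 74.8398*s + 26.9361)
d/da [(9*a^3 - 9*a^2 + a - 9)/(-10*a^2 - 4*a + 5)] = (-90*a^4 - 72*a^3 + 181*a^2 - 270*a - 31)/(100*a^4 + 80*a^3 - 84*a^2 - 40*a + 25)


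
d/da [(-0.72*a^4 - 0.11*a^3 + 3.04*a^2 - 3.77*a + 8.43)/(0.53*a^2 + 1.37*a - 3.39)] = (-0.7632*a^5 - 3.0175*a^4 + 9.4618*a^3 + 7.2816*a^2 - 29.547*a + 1.2312)/(0.2809*a^4 + 1.4522*a^3 - 1.7165*a^2 - 9.2886*a + 11.4921)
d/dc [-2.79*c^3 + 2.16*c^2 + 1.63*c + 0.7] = -8.37*c^2 + 4.32*c + 1.63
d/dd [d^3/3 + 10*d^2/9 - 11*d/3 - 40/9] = d^2 + 20*d/9 - 11/3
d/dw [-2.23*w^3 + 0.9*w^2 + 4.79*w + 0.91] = -6.69*w^2 + 1.8*w + 4.79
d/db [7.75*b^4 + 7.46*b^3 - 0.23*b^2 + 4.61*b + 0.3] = 31.0*b^3 + 22.38*b^2 - 0.46*b + 4.61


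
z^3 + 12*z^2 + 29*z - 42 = (z - 1)*(z + 6)*(z + 7)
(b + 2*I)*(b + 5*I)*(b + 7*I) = b^3 + 14*I*b^2 - 59*b - 70*I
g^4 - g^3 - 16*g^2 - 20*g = g*(g - 5)*(g + 2)^2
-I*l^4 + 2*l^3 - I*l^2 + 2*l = l*(l - I)*(l + 2*I)*(-I*l + 1)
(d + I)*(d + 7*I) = d^2 + 8*I*d - 7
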